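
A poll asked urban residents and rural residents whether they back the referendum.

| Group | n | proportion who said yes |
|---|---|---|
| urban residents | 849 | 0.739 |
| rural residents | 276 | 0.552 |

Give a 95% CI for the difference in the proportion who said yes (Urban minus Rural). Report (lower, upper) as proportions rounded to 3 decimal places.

The two standard errors are √(0.7390×0.2610/849) = 0.01507 and √(0.5520×0.4480/276) = 0.02993.
Because the samples are independent, SE_diff = √(0.01507² + 0.02993²) = 0.03351.
Using z* = 1.960 for 95%, ME = 1.960 × 0.03351 = 0.06568.
p̂₁ − p̂₂ = 0.1870; interval 0.1870 ± 0.06568 gives (0.121, 0.253).

(0.121, 0.253)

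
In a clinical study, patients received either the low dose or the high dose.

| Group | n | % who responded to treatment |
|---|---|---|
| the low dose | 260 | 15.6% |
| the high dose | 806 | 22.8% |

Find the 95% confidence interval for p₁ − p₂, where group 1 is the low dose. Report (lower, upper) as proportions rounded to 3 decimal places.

(-0.125, -0.019)

The two standard errors are √(0.1560×0.8440/260) = 0.02250 and √(0.2280×0.7720/806) = 0.01478.
Because the samples are independent, SE_diff = √(0.02250² + 0.01478²) = 0.02692.
Using z* = 1.960 for 95%, ME = 1.960 × 0.02692 = 0.05276.
p̂₁ − p̂₂ = -0.0720; interval -0.0720 ± 0.05276 gives (-0.125, -0.019).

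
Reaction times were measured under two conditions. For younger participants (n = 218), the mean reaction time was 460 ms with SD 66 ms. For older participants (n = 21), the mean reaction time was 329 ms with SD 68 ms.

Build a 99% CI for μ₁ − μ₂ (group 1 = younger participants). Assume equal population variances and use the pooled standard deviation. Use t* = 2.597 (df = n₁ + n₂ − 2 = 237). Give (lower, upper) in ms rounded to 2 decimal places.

(91.74, 170.26)

Pooled variance s_p² = [217·66² + 20·68²] / (218+21−2) = 4378.6160, so s_p = 66.1711.
SE_diff = s_p·√(1/n₁ + 1/n₂) = 66.1711·√(1/218 + 1/21) = 15.1192.
t* = 2.597; margin = 2.597 × 15.1192 = 39.2646.
Difference = 460 − 329 = 131.0000.
131.0000 ± 39.2646 → (91.74, 170.26).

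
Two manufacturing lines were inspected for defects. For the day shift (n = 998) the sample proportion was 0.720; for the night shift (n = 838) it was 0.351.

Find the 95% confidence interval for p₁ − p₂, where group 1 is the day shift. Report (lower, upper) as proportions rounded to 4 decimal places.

(0.3263, 0.4117)

SE₁ = √(p̂₁(1−p̂₁)/n₁) = √(0.7200·0.2800/998) = 0.01421; SE₂ = √(0.3510·0.6490/838) = 0.01649.
Independent samples: SE of the difference = √(SE₁² + SE₂²) = √(0.0002019241 + 0.0002719201) = 0.02177.
z* for 95% confidence is 1.960, so the margin of error is 1.960 × 0.02177 = 0.04267.
Point estimate p̂₁ − p̂₂ = 0.7200 − 0.3510 = 0.3690.
0.3690 ± 0.04267 → (0.3263, 0.4117).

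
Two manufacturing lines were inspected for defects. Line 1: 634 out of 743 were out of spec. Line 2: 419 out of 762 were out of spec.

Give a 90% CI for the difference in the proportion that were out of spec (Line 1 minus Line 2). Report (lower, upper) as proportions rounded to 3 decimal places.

Sample proportions: 634/743 = 0.8533, 419/762 = 0.5499.
Each SE is √(p̂(1−p̂)/n): √(0.8533·0.1467/743) = 0.01298 and √(0.5499·0.4501/762) = 0.01802.
SE(p̂₁ − p̂₂) = √(SE₁² + SE₂²) = √(0.0001684804 + 0.0003247204) = 0.02221, since the two samples are independent.
At 90% confidence z* = 1.645; margin = 1.645 × 0.02221 = 0.03654.
The difference is 0.8533 − 0.5499 = 0.3034, so the interval is 0.3034 ± 0.03654 = (0.267, 0.340).

(0.267, 0.340)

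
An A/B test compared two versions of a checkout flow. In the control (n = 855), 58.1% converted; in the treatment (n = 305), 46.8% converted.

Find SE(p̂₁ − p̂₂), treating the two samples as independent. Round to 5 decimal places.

0.03318

Each SE is √(p̂(1−p̂)/n): √(0.5810·0.4190/855) = 0.01687 and √(0.4680·0.5320/305) = 0.02857.
SE(p̂₁ − p̂₂) = √(SE₁² + SE₂²) = √(0.0002845969 + 0.0008162449) = 0.03318, since the two samples are independent.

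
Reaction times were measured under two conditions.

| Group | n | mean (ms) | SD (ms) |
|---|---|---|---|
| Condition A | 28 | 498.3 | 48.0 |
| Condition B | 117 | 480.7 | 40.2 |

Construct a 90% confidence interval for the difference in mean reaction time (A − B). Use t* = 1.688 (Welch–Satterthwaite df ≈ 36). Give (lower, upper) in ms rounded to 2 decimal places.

(1.05, 34.15)

SE₁ = s₁/√n₁ = 48.0/√28 = 9.0711; SE₂ = 40.2/√117 = 3.7165.
Independent samples, unequal variances: SE_diff = √(SE₁² + SE₂²) = √(82.28485521 + 13.81237225) = 9.8029.
t* = 1.688, so margin of error = 1.688 × 9.8029 = 16.5473.
Difference in means = 498.3 − 480.7 = 17.6000.
17.6000 ± 16.5473 → (1.05, 34.15).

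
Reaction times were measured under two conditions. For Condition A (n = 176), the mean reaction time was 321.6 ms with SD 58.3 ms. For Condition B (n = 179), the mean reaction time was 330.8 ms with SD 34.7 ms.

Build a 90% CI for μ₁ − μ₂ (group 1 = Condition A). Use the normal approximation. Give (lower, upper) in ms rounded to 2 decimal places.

(-17.59, -0.81)

SE₁ = s₁/√n₁ = 58.3/√176 = 4.3945; SE₂ = 34.7/√179 = 2.5936.
Independent samples, unequal variances: SE_diff = √(SE₁² + SE₂²) = √(19.31163025 + 6.72676096) = 5.1028.
z* = 1.645, so margin of error = 1.645 × 5.1028 = 8.3941.
Difference in means = 321.6 − 330.8 = -9.2000.
-9.2000 ± 8.3941 → (-17.59, -0.81).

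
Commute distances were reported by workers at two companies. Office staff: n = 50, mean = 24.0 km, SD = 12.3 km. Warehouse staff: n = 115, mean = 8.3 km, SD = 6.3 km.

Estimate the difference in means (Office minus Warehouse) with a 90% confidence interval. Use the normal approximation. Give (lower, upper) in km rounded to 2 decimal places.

Standard errors of each mean: 12.3/√50 = 1.7395 and 6.3/√115 = 0.5875.
SE(x̄₁ − x̄₂) = √(1.7395² + 0.5875²) = 1.8360 for independent samples with unequal variances.
With z* = 1.645, the margin is 1.645 × 1.8360 = 3.0202.
x̄₁ − x̄₂ = 24.0 − 8.3 = 15.7000; the interval is 15.7000 ± 3.0202 = (12.68, 18.72).

(12.68, 18.72)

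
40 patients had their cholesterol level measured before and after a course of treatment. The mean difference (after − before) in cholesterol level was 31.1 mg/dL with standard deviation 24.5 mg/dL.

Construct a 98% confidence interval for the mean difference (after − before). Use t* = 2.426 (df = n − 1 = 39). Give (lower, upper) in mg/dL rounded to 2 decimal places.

(21.70, 40.50)

Paired design: SE = s_d/√n = 24.5/√40 = 3.8738.
t* = 2.426; margin of error = 2.426 × 3.8738 = 9.3978.
31.1 ± 9.3978 → (21.70, 40.50).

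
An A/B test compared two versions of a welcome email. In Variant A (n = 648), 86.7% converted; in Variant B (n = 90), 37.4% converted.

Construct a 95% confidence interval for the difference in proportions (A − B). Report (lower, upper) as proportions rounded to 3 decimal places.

Each SE is √(p̂(1−p̂)/n): √(0.8670·0.1330/648) = 0.01334 and √(0.3740·0.6260/90) = 0.05100.
SE(p̂₁ − p̂₂) = √(SE₁² + SE₂²) = √(0.0001779556 + 0.002601) = 0.05272, since the two samples are independent.
At 95% confidence z* = 1.960; margin = 1.960 × 0.05272 = 0.10333.
The difference is 0.8670 − 0.3740 = 0.4930, so the interval is 0.4930 ± 0.10333 = (0.390, 0.596).

(0.390, 0.596)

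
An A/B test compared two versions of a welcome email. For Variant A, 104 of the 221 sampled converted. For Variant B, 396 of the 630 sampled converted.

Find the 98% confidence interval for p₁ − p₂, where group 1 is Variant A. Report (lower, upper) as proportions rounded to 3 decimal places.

First, p̂₁ = 104/221 = 0.4706; p̂₂ = 396/630 = 0.6286.
The two standard errors are √(0.4706×0.5294/221) = 0.03358 and √(0.6286×0.3714/630) = 0.01925.
Because the samples are independent, SE_diff = √(0.03358² + 0.01925²) = 0.03871.
Using z* = 2.326 for 98%, ME = 2.326 × 0.03871 = 0.09004.
p̂₁ − p̂₂ = -0.1580; interval -0.1580 ± 0.09004 gives (-0.248, -0.068).

(-0.248, -0.068)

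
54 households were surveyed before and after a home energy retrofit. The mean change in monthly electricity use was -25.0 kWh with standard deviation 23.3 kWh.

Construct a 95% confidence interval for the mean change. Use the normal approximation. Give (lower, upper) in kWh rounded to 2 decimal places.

(-31.21, -18.79)

Paired design: SE = s_d/√n = 23.3/√54 = 3.1707.
z* = 1.960; margin of error = 1.960 × 3.1707 = 6.2146.
-25.0 ± 6.2146 → (-31.21, -18.79).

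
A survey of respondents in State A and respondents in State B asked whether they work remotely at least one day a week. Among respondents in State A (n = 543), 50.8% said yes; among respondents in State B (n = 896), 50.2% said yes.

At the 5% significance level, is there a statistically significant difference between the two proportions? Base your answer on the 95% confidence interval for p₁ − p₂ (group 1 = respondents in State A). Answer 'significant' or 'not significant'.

not significant

The two standard errors are √(0.5080×0.4920/543) = 0.02145 and √(0.5020×0.4980/896) = 0.01670.
Because the samples are independent, SE_diff = √(0.02145² + 0.01670²) = 0.02718.
Using z* = 1.960 for 95%, ME = 1.960 × 0.02718 = 0.05327.
p̂₁ − p̂₂ = 0.0060; interval 0.0060 ± 0.05327 gives (-0.04727, 0.05927).
The interval (-0.04727, 0.05927) contains 0, so the difference is not significant.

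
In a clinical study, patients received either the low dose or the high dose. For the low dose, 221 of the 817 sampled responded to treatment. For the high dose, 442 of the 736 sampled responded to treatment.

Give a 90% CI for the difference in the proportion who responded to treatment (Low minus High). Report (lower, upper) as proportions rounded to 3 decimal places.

First, p̂₁ = 221/817 = 0.2705; p̂₂ = 442/736 = 0.6005.
The two standard errors are √(0.2705×0.7295/817) = 0.01554 and √(0.6005×0.3995/736) = 0.01805.
Because the samples are independent, SE_diff = √(0.01554² + 0.01805²) = 0.02382.
Using z* = 1.645 for 90%, ME = 1.645 × 0.02382 = 0.03918.
p̂₁ − p̂₂ = -0.3300; interval -0.3300 ± 0.03918 gives (-0.369, -0.291).

(-0.369, -0.291)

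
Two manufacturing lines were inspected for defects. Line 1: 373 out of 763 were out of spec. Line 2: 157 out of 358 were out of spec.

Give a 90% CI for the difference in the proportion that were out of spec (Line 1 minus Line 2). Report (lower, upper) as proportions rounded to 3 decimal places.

(-0.002, 0.103)

First, p̂₁ = 373/763 = 0.4889; p̂₂ = 157/358 = 0.4385.
The two standard errors are √(0.4889×0.5111/763) = 0.01810 and √(0.4385×0.5615/358) = 0.02623.
Because the samples are independent, SE_diff = √(0.01810² + 0.02623²) = 0.03187.
Using z* = 1.645 for 90%, ME = 1.645 × 0.03187 = 0.05243.
p̂₁ − p̂₂ = 0.0504; interval 0.0504 ± 0.05243 gives (-0.002, 0.103).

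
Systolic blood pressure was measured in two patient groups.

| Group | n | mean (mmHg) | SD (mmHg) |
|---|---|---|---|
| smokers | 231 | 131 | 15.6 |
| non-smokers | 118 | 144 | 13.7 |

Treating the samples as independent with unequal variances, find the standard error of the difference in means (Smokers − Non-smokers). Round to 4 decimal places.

Standard errors of each mean: 15.6/√231 = 1.0264 and 13.7/√118 = 1.2612.
SE(x̄₁ − x̄₂) = √(1.0264² + 1.2612²) = 1.6261 for independent samples with unequal variances.

1.6261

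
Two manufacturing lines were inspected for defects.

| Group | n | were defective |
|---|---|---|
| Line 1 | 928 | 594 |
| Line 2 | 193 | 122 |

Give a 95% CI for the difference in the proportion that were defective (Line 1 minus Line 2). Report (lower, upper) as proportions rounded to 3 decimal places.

First, p̂₁ = 594/928 = 0.6401; p̂₂ = 122/193 = 0.6321.
The two standard errors are √(0.6401×0.3599/928) = 0.01576 and √(0.6321×0.3679/193) = 0.03471.
Because the samples are independent, SE_diff = √(0.01576² + 0.03471²) = 0.03812.
Using z* = 1.960 for 95%, ME = 1.960 × 0.03812 = 0.07472.
p̂₁ − p̂₂ = 0.0080; interval 0.0080 ± 0.07472 gives (-0.067, 0.083).

(-0.067, 0.083)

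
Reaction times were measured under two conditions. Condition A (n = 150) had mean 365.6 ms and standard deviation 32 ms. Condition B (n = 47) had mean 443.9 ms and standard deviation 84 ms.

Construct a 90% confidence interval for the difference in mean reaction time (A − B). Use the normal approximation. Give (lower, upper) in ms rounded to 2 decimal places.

(-98.91, -57.69)

Standard errors of each mean: 32/√150 = 2.6128 and 84/√47 = 12.2527.
SE(x̄₁ − x̄₂) = √(2.6128² + 12.2527²) = 12.5282 for independent samples with unequal variances.
With z* = 1.645, the margin is 1.645 × 12.5282 = 20.6089.
x̄₁ − x̄₂ = 365.6 − 443.9 = -78.3000; the interval is -78.3000 ± 20.6089 = (-98.91, -57.69).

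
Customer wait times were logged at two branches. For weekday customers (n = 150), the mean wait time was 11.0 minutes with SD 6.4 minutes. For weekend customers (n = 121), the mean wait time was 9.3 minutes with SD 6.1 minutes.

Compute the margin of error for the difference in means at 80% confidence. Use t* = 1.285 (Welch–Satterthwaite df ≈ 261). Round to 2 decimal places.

0.98

Per-group SEs: s₁/√n₁ = 6.4/√150 = 0.5226, s₂/√n₂ = 6.1/√121 = 0.5545.
Unpooled SE of the difference: √(0.27311076 + 0.30747025) = 0.7620.
Margin of error = t* · SE = 1.285 × 0.7620 = 0.9792.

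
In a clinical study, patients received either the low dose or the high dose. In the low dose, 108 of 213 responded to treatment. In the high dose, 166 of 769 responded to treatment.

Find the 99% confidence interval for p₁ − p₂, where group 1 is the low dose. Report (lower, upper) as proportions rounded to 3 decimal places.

Sample proportions: 108/213 = 0.5070, 166/769 = 0.2159.
Each SE is √(p̂(1−p̂)/n): √(0.5070·0.4930/213) = 0.03426 and √(0.2159·0.7841/769) = 0.01484.
SE(p̂₁ − p̂₂) = √(SE₁² + SE₂²) = √(0.0011737476 + 0.0002202256) = 0.03734, since the two samples are independent.
At 99% confidence z* = 2.576; margin = 2.576 × 0.03734 = 0.09619.
The difference is 0.5070 − 0.2159 = 0.2911, so the interval is 0.2911 ± 0.09619 = (0.195, 0.387).

(0.195, 0.387)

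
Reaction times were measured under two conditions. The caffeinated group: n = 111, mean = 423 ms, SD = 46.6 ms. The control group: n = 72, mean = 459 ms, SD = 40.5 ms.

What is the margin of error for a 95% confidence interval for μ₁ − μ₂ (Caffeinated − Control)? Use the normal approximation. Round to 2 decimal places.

12.75

Standard errors of each mean: 46.6/√111 = 4.4231 and 40.5/√72 = 4.7730.
SE(x̄₁ − x̄₂) = √(4.4231² + 4.7730²) = 6.5073 for independent samples with unequal variances.
With z* = 1.960, the margin is 1.960 × 6.5073 = 12.7543.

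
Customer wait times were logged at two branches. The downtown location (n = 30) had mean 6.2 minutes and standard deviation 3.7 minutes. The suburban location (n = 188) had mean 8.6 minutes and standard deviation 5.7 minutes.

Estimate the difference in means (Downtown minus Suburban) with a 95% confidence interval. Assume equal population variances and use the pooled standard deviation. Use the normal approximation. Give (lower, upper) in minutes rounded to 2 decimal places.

Pooled variance s_p² = [29·3.7² + 187·5.7²] / (30+188−2) = 29.9659, so s_p = 5.4741.
SE_diff = s_p·√(1/n₁ + 1/n₂) = 5.4741·√(1/30 + 1/188) = 1.0762.
z* = 1.960; margin = 1.960 × 1.0762 = 2.1094.
Difference = 6.2 − 8.6 = -2.4000.
-2.4000 ± 2.1094 → (-4.51, -0.29).

(-4.51, -0.29)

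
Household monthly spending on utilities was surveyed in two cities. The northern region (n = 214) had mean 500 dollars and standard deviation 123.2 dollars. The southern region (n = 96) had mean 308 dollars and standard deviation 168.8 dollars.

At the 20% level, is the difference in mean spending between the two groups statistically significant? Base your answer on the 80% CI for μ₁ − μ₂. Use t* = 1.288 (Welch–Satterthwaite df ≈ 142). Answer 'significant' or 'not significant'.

significant

SE₁ = s₁/√n₁ = 123.2/√214 = 8.4218; SE₂ = 168.8/√96 = 17.2281.
Independent samples, unequal variances: SE_diff = √(SE₁² + SE₂²) = √(70.92671524 + 296.80742961) = 19.1764.
t* = 1.288, so margin of error = 1.288 × 19.1764 = 24.6992.
Difference in means = 500 − 308 = 192.0000.
192.0000 ± 24.6992 → (167.3008, 216.6992).
The interval (167.3008, 216.6992) does not contain 0, so the difference is significant.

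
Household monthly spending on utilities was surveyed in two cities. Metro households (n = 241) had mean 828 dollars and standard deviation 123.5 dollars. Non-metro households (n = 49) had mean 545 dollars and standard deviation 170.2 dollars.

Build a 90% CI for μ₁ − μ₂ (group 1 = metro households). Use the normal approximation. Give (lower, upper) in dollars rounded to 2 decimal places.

(240.92, 325.08)

Per-group SEs: s₁/√n₁ = 123.5/√241 = 7.9553, s₂/√n₂ = 170.2/√49 = 24.3143.
Unpooled SE of the difference: √(63.28679809 + 591.18518449) = 25.5827.
Margin of error = z* · SE = 1.645 × 25.5827 = 42.0835.
x̄₁ − x̄₂ = 828 − 545 = 283.0000.
CI: 283.0000 ± 42.0835 = (240.92, 325.08).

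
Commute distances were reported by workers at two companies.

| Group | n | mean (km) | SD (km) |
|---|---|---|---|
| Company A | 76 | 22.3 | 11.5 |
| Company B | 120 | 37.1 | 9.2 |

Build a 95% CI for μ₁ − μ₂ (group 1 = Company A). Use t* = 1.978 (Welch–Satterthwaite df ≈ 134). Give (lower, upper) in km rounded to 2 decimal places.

Per-group SEs: s₁/√n₁ = 11.5/√76 = 1.3191, s₂/√n₂ = 9.2/√120 = 0.8398.
Unpooled SE of the difference: √(1.74002481 + 0.70526404) = 1.5637.
Margin of error = t* · SE = 1.978 × 1.5637 = 3.0930.
x̄₁ − x̄₂ = 22.3 − 37.1 = -14.8000.
CI: -14.8000 ± 3.0930 = (-17.89, -11.71).

(-17.89, -11.71)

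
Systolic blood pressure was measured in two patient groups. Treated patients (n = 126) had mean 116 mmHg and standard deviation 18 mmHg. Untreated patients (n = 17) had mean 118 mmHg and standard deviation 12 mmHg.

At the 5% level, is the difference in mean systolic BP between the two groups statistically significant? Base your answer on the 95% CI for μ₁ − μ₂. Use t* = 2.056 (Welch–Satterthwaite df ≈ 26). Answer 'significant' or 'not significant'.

not significant

SE₁ = s₁/√n₁ = 18/√126 = 1.6036; SE₂ = 12/√17 = 2.9104.
Independent samples, unequal variances: SE_diff = √(SE₁² + SE₂²) = √(2.57153296 + 8.47042816) = 3.3229.
t* = 2.056, so margin of error = 2.056 × 3.3229 = 6.8319.
Difference in means = 116 − 118 = -2.0000.
-2.0000 ± 6.8319 → (-8.8319, 4.8319).
The interval (-8.8319, 4.8319) contains 0, so the difference is not significant.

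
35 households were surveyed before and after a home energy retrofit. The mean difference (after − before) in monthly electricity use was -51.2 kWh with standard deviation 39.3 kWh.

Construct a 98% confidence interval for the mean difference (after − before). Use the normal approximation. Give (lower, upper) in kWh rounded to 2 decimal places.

Paired design: SE = s_d/√n = 39.3/√35 = 6.6429.
z* = 2.326; margin of error = 2.326 × 6.6429 = 15.4514.
-51.2 ± 15.4514 → (-66.65, -35.75).

(-66.65, -35.75)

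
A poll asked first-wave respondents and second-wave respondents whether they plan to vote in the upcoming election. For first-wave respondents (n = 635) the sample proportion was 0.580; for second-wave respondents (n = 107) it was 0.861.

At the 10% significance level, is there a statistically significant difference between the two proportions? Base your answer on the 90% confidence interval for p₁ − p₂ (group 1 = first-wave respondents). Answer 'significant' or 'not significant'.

significant

The two standard errors are √(0.5800×0.4200/635) = 0.01959 and √(0.8610×0.1390/107) = 0.03344.
Because the samples are independent, SE_diff = √(0.01959² + 0.03344²) = 0.03876.
Using z* = 1.645 for 90%, ME = 1.645 × 0.03876 = 0.06376.
p̂₁ − p̂₂ = -0.2810; interval -0.2810 ± 0.06376 gives (-0.34476, -0.21724).
The interval (-0.34476, -0.21724) does not contain 0, so the difference is significant.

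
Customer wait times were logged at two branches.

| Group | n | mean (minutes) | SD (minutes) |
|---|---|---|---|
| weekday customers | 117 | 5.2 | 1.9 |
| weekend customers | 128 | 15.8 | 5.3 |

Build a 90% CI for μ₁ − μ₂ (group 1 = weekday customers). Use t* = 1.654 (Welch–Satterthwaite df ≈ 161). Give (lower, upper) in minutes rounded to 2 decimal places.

(-11.43, -9.77)

SE₁ = s₁/√n₁ = 1.9/√117 = 0.1757; SE₂ = 5.3/√128 = 0.4685.
Independent samples, unequal variances: SE_diff = √(SE₁² + SE₂²) = √(0.03087049 + 0.21949225) = 0.5004.
t* = 1.654, so margin of error = 1.654 × 0.5004 = 0.8277.
Difference in means = 5.2 − 15.8 = -10.6000.
-10.6000 ± 0.8277 → (-11.43, -9.77).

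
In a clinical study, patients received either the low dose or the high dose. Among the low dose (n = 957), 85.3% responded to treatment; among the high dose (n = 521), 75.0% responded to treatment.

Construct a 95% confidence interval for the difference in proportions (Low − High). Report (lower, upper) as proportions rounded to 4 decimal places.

(0.0596, 0.1464)

The two standard errors are √(0.8530×0.1470/957) = 0.01145 and √(0.7500×0.2500/521) = 0.01897.
Because the samples are independent, SE_diff = √(0.01145² + 0.01897²) = 0.02216.
Using z* = 1.960 for 95%, ME = 1.960 × 0.02216 = 0.04343.
p̂₁ − p̂₂ = 0.1030; interval 0.1030 ± 0.04343 gives (0.0596, 0.1464).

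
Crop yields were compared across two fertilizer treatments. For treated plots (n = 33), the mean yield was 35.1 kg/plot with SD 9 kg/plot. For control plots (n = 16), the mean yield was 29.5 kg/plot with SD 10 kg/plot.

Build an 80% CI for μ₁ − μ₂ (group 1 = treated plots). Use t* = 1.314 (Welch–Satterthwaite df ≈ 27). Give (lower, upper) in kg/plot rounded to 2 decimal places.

(1.72, 9.48)

Per-group SEs: s₁/√n₁ = 9/√33 = 1.5667, s₂/√n₂ = 10/√16 = 2.5000.
Unpooled SE of the difference: √(2.45454889 + 6.25) = 2.9503.
Margin of error = t* · SE = 1.314 × 2.9503 = 3.8767.
x̄₁ − x̄₂ = 35.1 − 29.5 = 5.6000.
CI: 5.6000 ± 3.8767 = (1.72, 9.48).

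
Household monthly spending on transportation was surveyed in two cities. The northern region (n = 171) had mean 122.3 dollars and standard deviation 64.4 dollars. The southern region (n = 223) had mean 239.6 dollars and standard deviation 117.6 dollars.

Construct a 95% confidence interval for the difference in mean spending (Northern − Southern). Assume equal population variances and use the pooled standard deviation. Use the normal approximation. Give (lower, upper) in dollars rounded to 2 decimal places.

Pooled variance s_p² = [170·64.4² + 222·117.6²] / (171+223−2) = 9630.7600, so s_p = 98.1364.
SE_diff = s_p·√(1/n₁ + 1/n₂) = 98.1364·√(1/171 + 1/223) = 9.9753.
z* = 1.960; margin = 1.960 × 9.9753 = 19.5516.
Difference = 122.3 − 239.6 = -117.3000.
-117.3000 ± 19.5516 → (-136.85, -97.75).

(-136.85, -97.75)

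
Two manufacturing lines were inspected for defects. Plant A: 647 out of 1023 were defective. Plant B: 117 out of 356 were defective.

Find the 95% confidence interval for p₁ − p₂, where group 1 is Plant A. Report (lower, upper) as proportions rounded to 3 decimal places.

First, p̂₁ = 647/1023 = 0.6325; p̂₂ = 117/356 = 0.3287.
The two standard errors are √(0.6325×0.3675/1023) = 0.01507 and √(0.3287×0.6713/356) = 0.02490.
Because the samples are independent, SE_diff = √(0.01507² + 0.02490²) = 0.02911.
Using z* = 1.960 for 95%, ME = 1.960 × 0.02911 = 0.05706.
p̂₁ − p̂₂ = 0.3038; interval 0.3038 ± 0.05706 gives (0.247, 0.361).

(0.247, 0.361)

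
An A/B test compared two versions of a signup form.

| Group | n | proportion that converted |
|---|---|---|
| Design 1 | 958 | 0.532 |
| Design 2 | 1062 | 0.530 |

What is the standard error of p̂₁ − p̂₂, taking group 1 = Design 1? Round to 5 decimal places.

SE₁ = √(p̂₁(1−p̂₁)/n₁) = √(0.5320·0.4680/958) = 0.01612; SE₂ = √(0.5300·0.4700/1062) = 0.01532.
Independent samples: SE of the difference = √(SE₁² + SE₂²) = √(0.0002598544 + 0.0002347024) = 0.02224.

0.02224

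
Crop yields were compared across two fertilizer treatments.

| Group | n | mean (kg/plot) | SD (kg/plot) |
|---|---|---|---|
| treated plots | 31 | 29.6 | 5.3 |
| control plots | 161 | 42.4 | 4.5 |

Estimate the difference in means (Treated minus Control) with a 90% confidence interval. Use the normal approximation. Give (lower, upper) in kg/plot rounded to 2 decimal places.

SE₁ = s₁/√n₁ = 5.3/√31 = 0.9519; SE₂ = 4.5/√161 = 0.3546.
Independent samples, unequal variances: SE_diff = √(SE₁² + SE₂²) = √(0.90611361 + 0.12574116) = 1.0158.
z* = 1.645, so margin of error = 1.645 × 1.0158 = 1.6710.
Difference in means = 29.6 − 42.4 = -12.8000.
-12.8000 ± 1.6710 → (-14.47, -11.13).

(-14.47, -11.13)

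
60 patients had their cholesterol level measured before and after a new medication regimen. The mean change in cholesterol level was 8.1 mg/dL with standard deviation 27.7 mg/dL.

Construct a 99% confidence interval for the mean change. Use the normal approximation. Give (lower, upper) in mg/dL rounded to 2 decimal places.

(-1.11, 17.31)

Paired design: SE = s_d/√n = 27.7/√60 = 3.5761.
z* = 2.576; margin of error = 2.576 × 3.5761 = 9.2120.
8.1 ± 9.2120 → (-1.11, 17.31).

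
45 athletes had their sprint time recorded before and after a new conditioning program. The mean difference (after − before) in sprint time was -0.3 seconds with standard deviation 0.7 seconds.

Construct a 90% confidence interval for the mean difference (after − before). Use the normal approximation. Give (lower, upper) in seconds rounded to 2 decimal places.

This is a matched-pairs design, so SE = s_d/√n = 0.7/√45 = 0.1043.
Margin = 1.645 × 0.1043 = 0.1716; the interval is -0.3 ± 0.1716 = (-0.47, -0.13).

(-0.47, -0.13)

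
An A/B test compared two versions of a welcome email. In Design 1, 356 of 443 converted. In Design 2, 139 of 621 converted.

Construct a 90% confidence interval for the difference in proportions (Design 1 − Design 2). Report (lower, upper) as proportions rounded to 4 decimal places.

First, p̂₁ = 356/443 = 0.8036; p̂₂ = 139/621 = 0.2238.
The two standard errors are √(0.8036×0.1964/443) = 0.01888 and √(0.2238×0.7762/621) = 0.01673.
Because the samples are independent, SE_diff = √(0.01888² + 0.01673²) = 0.02523.
Using z* = 1.645 for 90%, ME = 1.645 × 0.02523 = 0.04150.
p̂₁ − p̂₂ = 0.5798; interval 0.5798 ± 0.04150 gives (0.5383, 0.6213).

(0.5383, 0.6213)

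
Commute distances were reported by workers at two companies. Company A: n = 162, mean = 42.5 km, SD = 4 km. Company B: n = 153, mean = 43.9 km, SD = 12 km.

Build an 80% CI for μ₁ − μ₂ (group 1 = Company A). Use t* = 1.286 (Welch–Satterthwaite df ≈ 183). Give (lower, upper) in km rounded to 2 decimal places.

Per-group SEs: s₁/√n₁ = 4/√162 = 0.3143, s₂/√n₂ = 12/√153 = 0.9701.
Unpooled SE of the difference: √(0.09878449 + 0.94109401) = 1.0197.
Margin of error = t* · SE = 1.286 × 1.0197 = 1.3113.
x̄₁ − x̄₂ = 42.5 − 43.9 = -1.4000.
CI: -1.4000 ± 1.3113 = (-2.71, -0.09).

(-2.71, -0.09)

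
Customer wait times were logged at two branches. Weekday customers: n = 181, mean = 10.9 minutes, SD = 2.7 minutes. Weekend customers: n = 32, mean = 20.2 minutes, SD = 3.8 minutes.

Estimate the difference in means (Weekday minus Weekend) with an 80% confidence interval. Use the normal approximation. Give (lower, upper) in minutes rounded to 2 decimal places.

Per-group SEs: s₁/√n₁ = 2.7/√181 = 0.2007, s₂/√n₂ = 3.8/√32 = 0.6718.
Unpooled SE of the difference: √(0.04028049 + 0.45131524) = 0.7011.
Margin of error = z* · SE = 1.282 × 0.7011 = 0.8988.
x̄₁ − x̄₂ = 10.9 − 20.2 = -9.3000.
CI: -9.3000 ± 0.8988 = (-10.20, -8.40).

(-10.20, -8.40)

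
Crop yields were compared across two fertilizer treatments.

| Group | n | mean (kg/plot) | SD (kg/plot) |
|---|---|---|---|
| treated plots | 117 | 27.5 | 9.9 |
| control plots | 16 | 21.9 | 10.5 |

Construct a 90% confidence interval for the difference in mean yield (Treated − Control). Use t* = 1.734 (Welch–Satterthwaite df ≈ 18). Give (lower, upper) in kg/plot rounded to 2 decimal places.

SE₁ = s₁/√n₁ = 9.9/√117 = 0.9153; SE₂ = 10.5/√16 = 2.6250.
Independent samples, unequal variances: SE_diff = √(SE₁² + SE₂²) = √(0.83777409 + 6.890625) = 2.7800.
t* = 1.734, so margin of error = 1.734 × 2.7800 = 4.8205.
Difference in means = 27.5 − 21.9 = 5.6000.
5.6000 ± 4.8205 → (0.78, 10.42).

(0.78, 10.42)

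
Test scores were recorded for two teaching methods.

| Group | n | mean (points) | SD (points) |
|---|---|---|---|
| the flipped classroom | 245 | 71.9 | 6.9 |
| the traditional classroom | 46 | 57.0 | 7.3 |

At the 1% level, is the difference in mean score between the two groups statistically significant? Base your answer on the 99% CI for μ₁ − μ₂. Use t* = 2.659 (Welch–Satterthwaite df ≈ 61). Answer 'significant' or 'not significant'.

significant

SE₁ = s₁/√n₁ = 6.9/√245 = 0.4408; SE₂ = 7.3/√46 = 1.0763.
Independent samples, unequal variances: SE_diff = √(SE₁² + SE₂²) = √(0.19430464 + 1.15842169) = 1.1631.
t* = 2.659, so margin of error = 2.659 × 1.1631 = 3.0927.
Difference in means = 71.9 − 57.0 = 14.9000.
14.9000 ± 3.0927 → (11.8073, 17.9927).
The interval (11.8073, 17.9927) does not contain 0, so the difference is significant.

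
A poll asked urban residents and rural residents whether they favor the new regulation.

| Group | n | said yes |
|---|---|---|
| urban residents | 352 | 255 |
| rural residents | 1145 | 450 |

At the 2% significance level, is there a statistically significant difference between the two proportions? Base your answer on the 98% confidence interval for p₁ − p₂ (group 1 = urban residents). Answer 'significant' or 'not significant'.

significant

Sample proportions: 255/352 = 0.7244, 450/1145 = 0.3930.
Each SE is √(p̂(1−p̂)/n): √(0.7244·0.2756/352) = 0.02382 and √(0.3930·0.6070/1145) = 0.01443.
SE(p̂₁ − p̂₂) = √(SE₁² + SE₂²) = √(0.0005673924 + 0.0002082249) = 0.02785, since the two samples are independent.
At 98% confidence z* = 2.326; margin = 2.326 × 0.02785 = 0.06478.
The difference is 0.7244 − 0.3930 = 0.3314, so the interval is 0.3314 ± 0.06478 = (0.26662, 0.39618).
The interval (0.26662, 0.39618) does not contain 0, so the difference is significant.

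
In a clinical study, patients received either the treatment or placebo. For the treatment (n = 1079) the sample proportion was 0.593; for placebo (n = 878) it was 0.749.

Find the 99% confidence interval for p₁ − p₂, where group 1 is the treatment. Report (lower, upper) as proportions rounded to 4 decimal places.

(-0.2099, -0.1021)

The two standard errors are √(0.5930×0.4070/1079) = 0.01496 and √(0.7490×0.2510/878) = 0.01463.
Because the samples are independent, SE_diff = √(0.01496² + 0.01463²) = 0.02092.
Using z* = 2.576 for 99%, ME = 2.576 × 0.02092 = 0.05389.
p̂₁ − p̂₂ = -0.1560; interval -0.1560 ± 0.05389 gives (-0.2099, -0.1021).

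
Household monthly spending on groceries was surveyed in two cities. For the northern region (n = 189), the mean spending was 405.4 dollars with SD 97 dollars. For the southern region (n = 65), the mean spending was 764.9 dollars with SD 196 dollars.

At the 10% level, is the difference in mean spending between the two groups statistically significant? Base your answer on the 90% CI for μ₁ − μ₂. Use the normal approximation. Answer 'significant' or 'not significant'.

Per-group SEs: s₁/√n₁ = 97/√189 = 7.0557, s₂/√n₂ = 196/√65 = 24.3108.
Unpooled SE of the difference: √(49.78290249 + 591.01499664) = 25.3140.
Margin of error = z* · SE = 1.645 × 25.3140 = 41.6415.
x̄₁ − x̄₂ = 405.4 − 764.9 = -359.5000.
CI: -359.5000 ± 41.6415 = (-401.1415, -317.8585).
The interval (-401.1415, -317.8585) does not contain 0, so the difference is significant.

significant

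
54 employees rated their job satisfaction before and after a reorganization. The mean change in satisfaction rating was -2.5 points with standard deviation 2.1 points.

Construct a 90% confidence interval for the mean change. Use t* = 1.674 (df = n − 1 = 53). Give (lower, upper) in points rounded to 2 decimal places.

(-2.98, -2.02)

Paired design: SE = s_d/√n = 2.1/√54 = 0.2858.
t* = 1.674; margin of error = 1.674 × 0.2858 = 0.4784.
-2.5 ± 0.4784 → (-2.98, -2.02).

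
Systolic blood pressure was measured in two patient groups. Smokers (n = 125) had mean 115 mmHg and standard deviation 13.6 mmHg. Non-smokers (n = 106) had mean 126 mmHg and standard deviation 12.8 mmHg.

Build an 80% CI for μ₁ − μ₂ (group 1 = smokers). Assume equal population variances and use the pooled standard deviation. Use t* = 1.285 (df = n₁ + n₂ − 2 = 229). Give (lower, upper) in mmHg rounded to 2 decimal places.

s_p = √[((n₁−1)s₁² + (n₂−1)s₂²)/(n₁+n₂−2)] = √[(124·13.6² + 105·12.8²)/229] = 13.2392.
SE = 13.2392·√(1/125 + 1/106) = 1.7481.
With t* = 1.285, margin = 1.285 × 1.7481 = 2.2463.
x̄₁ − x̄₂ = 115 − 126 = -11.0000; interval -11.0000 ± 2.2463 = (-13.25, -8.75).

(-13.25, -8.75)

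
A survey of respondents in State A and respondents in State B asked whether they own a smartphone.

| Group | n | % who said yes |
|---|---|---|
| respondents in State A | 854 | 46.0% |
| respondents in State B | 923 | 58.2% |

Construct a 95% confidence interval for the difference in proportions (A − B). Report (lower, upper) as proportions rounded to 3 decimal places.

Each SE is √(p̂(1−p̂)/n): √(0.4600·0.5400/854) = 0.01705 and √(0.5820·0.4180/923) = 0.01623.
SE(p̂₁ − p̂₂) = √(SE₁² + SE₂²) = √(0.0002907025 + 0.0002634129) = 0.02354, since the two samples are independent.
At 95% confidence z* = 1.960; margin = 1.960 × 0.02354 = 0.04614.
The difference is 0.4600 − 0.5820 = -0.1220, so the interval is -0.1220 ± 0.04614 = (-0.168, -0.076).

(-0.168, -0.076)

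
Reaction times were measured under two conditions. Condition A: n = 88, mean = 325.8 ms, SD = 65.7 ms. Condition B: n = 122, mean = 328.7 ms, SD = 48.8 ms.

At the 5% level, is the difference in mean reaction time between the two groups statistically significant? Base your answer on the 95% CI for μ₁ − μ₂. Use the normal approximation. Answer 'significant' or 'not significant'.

not significant

Per-group SEs: s₁/√n₁ = 65.7/√88 = 7.0036, s₂/√n₂ = 48.8/√122 = 4.4181.
Unpooled SE of the difference: √(49.05041296 + 19.51960761) = 8.2807.
Margin of error = z* · SE = 1.960 × 8.2807 = 16.2302.
x̄₁ − x̄₂ = 325.8 − 328.7 = -2.9000.
CI: -2.9000 ± 16.2302 = (-19.1302, 13.3302).
The interval (-19.1302, 13.3302) contains 0, so the difference is not significant.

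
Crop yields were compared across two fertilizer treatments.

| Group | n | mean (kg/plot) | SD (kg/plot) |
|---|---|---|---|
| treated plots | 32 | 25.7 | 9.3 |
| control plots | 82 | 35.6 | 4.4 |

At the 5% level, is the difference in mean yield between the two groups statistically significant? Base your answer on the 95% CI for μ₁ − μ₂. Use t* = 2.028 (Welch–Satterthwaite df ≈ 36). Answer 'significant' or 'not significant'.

Standard errors of each mean: 9.3/√32 = 1.6440 and 4.4/√82 = 0.4859.
SE(x̄₁ − x̄₂) = √(1.6440² + 0.4859²) = 1.7143 for independent samples with unequal variances.
With t* = 2.028, the margin is 2.028 × 1.7143 = 3.4766.
x̄₁ − x̄₂ = 25.7 − 35.6 = -9.9000; the interval is -9.9000 ± 3.4766 = (-13.3766, -6.4234).
The interval (-13.3766, -6.4234) does not contain 0, so the difference is significant.

significant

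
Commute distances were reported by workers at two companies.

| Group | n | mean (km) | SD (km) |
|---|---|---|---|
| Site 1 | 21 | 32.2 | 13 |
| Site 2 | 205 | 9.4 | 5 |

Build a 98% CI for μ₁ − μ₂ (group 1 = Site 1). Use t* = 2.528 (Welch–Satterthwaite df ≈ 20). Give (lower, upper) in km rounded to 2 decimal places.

(15.57, 30.03)

Standard errors of each mean: 13/√21 = 2.8368 and 5/√205 = 0.3492.
SE(x̄₁ − x̄₂) = √(2.8368² + 0.3492²) = 2.8582 for independent samples with unequal variances.
With t* = 2.528, the margin is 2.528 × 2.8582 = 7.2255.
x̄₁ − x̄₂ = 32.2 − 9.4 = 22.8000; the interval is 22.8000 ± 7.2255 = (15.57, 30.03).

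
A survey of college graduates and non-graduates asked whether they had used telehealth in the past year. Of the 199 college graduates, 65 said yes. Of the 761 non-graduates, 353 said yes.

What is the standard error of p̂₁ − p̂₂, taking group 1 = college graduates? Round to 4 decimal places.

First, p̂₁ = 65/199 = 0.3266; p̂₂ = 353/761 = 0.4639.
The two standard errors are √(0.3266×0.6734/199) = 0.03324 and √(0.4639×0.5361/761) = 0.01808.
Because the samples are independent, SE_diff = √(0.03324² + 0.01808²) = 0.03784.

0.0378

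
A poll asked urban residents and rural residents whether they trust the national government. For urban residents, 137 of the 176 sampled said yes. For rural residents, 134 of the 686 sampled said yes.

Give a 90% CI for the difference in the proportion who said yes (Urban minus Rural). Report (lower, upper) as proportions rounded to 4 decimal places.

(0.5259, 0.6403)

First, p̂₁ = 137/176 = 0.7784; p̂₂ = 134/686 = 0.1953.
The two standard errors are √(0.7784×0.2216/176) = 0.03131 and √(0.1953×0.8047/686) = 0.01514.
Because the samples are independent, SE_diff = √(0.03131² + 0.01514²) = 0.03478.
Using z* = 1.645 for 90%, ME = 1.645 × 0.03478 = 0.05721.
p̂₁ − p̂₂ = 0.5831; interval 0.5831 ± 0.05721 gives (0.5259, 0.6403).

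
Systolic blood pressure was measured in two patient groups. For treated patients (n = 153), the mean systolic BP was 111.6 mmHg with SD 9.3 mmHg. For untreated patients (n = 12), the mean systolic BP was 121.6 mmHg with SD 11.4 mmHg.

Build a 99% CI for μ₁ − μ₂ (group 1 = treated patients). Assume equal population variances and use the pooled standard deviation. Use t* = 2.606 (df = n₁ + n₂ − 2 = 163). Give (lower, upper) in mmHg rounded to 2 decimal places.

(-17.39, -2.61)

Pooled variance s_p² = [152·9.3² + 11·11.4²] / (153+12−2) = 89.4236, so s_p = 9.4564.
SE_diff = s_p·√(1/n₁ + 1/n₂) = 9.4564·√(1/153 + 1/12) = 2.8349.
t* = 2.606; margin = 2.606 × 2.8349 = 7.3877.
Difference = 111.6 − 121.6 = -10.0000.
-10.0000 ± 7.3877 → (-17.39, -2.61).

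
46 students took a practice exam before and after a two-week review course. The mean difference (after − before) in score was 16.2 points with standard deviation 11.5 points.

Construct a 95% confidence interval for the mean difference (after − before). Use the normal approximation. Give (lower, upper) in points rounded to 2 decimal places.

(12.88, 19.52)

Paired design: SE = s_d/√n = 11.5/√46 = 1.6956.
z* = 1.960; margin of error = 1.960 × 1.6956 = 3.3234.
16.2 ± 3.3234 → (12.88, 19.52).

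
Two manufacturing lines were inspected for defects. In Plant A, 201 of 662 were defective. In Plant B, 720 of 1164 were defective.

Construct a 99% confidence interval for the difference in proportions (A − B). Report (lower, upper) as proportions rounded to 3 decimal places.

(-0.374, -0.256)

First, p̂₁ = 201/662 = 0.3036; p̂₂ = 720/1164 = 0.6186.
The two standard errors are √(0.3036×0.6964/662) = 0.01787 and √(0.6186×0.3814/1164) = 0.01424.
Because the samples are independent, SE_diff = √(0.01787² + 0.01424²) = 0.02285.
Using z* = 2.576 for 99%, ME = 2.576 × 0.02285 = 0.05886.
p̂₁ − p̂₂ = -0.3150; interval -0.3150 ± 0.05886 gives (-0.374, -0.256).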